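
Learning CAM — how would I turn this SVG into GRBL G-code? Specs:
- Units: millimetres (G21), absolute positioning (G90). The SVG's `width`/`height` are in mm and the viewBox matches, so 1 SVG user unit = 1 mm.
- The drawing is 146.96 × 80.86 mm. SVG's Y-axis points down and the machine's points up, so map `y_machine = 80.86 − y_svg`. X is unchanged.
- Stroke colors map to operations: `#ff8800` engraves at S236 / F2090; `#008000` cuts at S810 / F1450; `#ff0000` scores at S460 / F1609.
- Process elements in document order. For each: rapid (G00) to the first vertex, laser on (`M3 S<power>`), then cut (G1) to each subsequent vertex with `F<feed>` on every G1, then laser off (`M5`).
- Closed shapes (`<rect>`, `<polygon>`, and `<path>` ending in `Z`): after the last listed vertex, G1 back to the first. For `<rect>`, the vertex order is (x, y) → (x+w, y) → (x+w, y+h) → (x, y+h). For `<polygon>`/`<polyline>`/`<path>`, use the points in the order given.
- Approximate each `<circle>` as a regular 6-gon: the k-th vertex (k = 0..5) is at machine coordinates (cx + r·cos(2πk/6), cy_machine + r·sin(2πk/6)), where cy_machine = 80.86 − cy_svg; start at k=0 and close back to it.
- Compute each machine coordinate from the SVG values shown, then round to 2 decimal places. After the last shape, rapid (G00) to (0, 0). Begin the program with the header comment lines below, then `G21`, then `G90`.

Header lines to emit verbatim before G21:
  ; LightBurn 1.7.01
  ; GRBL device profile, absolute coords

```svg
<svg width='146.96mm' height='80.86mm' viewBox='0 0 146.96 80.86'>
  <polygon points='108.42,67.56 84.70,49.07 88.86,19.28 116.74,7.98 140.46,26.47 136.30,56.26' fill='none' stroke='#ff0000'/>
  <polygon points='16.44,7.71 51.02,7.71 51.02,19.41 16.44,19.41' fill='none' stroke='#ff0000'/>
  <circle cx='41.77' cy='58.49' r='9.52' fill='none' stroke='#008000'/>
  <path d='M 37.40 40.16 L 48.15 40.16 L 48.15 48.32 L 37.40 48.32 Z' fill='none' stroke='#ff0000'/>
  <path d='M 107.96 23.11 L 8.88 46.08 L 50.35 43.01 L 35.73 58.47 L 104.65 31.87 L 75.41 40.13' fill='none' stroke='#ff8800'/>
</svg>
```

; LightBurn 1.7.01
; GRBL device profile, absolute coords
G21
G90
G00 X108.42 Y13.30
M3 S460
G1 X84.70 Y31.79 F1609
G1 X88.86 Y61.58 F1609
G1 X116.74 Y72.88 F1609
G1 X140.46 Y54.39 F1609
G1 X136.30 Y24.60 F1609
G1 X108.42 Y13.30 F1609
M5
G00 X16.44 Y73.15
M3 S460
G1 X51.02 Y73.15 F1609
G1 X51.02 Y61.45 F1609
G1 X16.44 Y61.45 F1609
G1 X16.44 Y73.15 F1609
M5
G00 X51.29 Y22.37
M3 S810
G1 X46.53 Y30.61 F1450
G1 X37.01 Y30.61 F1450
G1 X32.25 Y22.37 F1450
G1 X37.01 Y14.13 F1450
G1 X46.53 Y14.13 F1450
G1 X51.29 Y22.37 F1450
M5
G00 X37.40 Y40.70
M3 S460
G1 X48.15 Y40.70 F1609
G1 X48.15 Y32.54 F1609
G1 X37.40 Y32.54 F1609
G1 X37.40 Y40.70 F1609
M5
G00 X107.96 Y57.75
M3 S236
G1 X8.88 Y34.78 F2090
G1 X50.35 Y37.85 F2090
G1 X35.73 Y22.39 F2090
G1 X104.65 Y48.99 F2090
G1 X75.41 Y40.73 F2090
M5
G00 X0.00 Y0.00

viewBox `0 0 146.96 80.86` with mm width/height → 1 unit = 1 mm. Flip: y_m = 80.86 − y_svg.

**Shape 1** — `<polygon>` regular polygon, stroke `#ff0000` → score (S460, F1609). Machine vertices: (108.42,13.30) → (84.70,31.79) → (88.86,61.58) → (116.74,72.88) → (140.46,54.39) → (136.30,24.60) → (108.42,13.30). Closed: final G1 returns to the first vertex.

**Shape 2** — `<polygon>` rectangle, stroke `#ff0000` → score (S460, F1609). Machine vertices: (16.44,73.15) → (51.02,73.15) → (51.02,61.45) → (16.44,61.45) → (16.44,73.15). Closed: final G1 returns to the first vertex.

**Shape 3** — `<circle>` circle, stroke `#008000` → cut (S810, F1450). Machine vertices: (51.29,22.37) → (46.53,30.61) → (37.01,30.61) → (32.25,22.37) → (37.01,14.13) → (46.53,14.13) → (51.29,22.37). Closed: final G1 returns to the first vertex.

**Shape 4** — `<path>` rectangle, stroke `#ff0000` → score (S460, F1609). Machine vertices: (37.40,40.70) → (48.15,40.70) → (48.15,32.54) → (37.40,32.54) → (37.40,40.70). Closed: final G1 returns to the first vertex.

**Shape 5** — `<path>` open polyline, stroke `#ff8800` → engrave (S236, F2090). Machine vertices: (107.96,57.75) → (8.88,34.78) → (50.35,37.85) → (35.73,22.39) → (104.65,48.99) → (75.41,40.73). Open path.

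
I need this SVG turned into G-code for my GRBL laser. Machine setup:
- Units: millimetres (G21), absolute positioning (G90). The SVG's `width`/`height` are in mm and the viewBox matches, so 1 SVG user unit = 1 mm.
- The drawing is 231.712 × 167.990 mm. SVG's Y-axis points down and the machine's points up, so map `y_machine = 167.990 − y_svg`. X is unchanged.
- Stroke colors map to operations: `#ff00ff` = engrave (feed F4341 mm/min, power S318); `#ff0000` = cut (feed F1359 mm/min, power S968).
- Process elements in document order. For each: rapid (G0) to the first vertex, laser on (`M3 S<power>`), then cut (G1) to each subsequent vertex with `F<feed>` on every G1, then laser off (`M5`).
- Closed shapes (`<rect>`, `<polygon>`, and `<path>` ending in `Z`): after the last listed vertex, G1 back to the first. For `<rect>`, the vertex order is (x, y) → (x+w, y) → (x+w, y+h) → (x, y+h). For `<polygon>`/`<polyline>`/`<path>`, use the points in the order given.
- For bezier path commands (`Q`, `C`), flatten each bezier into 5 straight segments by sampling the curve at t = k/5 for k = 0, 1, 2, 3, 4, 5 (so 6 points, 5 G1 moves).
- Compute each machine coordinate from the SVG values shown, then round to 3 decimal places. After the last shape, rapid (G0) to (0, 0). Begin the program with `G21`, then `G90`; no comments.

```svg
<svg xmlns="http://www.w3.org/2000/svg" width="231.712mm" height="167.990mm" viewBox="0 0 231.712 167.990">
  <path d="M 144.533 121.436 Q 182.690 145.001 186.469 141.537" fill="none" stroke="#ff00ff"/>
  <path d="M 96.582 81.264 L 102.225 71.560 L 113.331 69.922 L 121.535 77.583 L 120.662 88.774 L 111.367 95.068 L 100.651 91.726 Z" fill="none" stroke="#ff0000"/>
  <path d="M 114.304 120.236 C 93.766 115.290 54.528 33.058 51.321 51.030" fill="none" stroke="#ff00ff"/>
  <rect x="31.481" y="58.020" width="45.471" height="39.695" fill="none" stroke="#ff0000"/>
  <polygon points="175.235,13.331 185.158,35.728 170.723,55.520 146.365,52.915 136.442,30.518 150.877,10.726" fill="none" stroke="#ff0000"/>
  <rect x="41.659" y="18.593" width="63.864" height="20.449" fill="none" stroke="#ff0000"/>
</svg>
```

viewBox `0 0 231.712 167.990` with mm width/height → 1 unit = 1 mm. Flip: y_m = 167.990 − y_svg.

**Shape 1** — `<path>` quadratic bezier, stroke `#ff00ff` → engrave (S318, F4341). Control points (SVG): P0=(144.533,121.436), P1=(182.690,145.001), P2=(186.469,141.537); sampled at t=k/5. Machine vertices: (144.533,46.554) → (158.421,38.209) → (169.558,32.027) → (177.945,28.006) → (183.582,26.149) → (186.469,26.453). Open path.

**Shape 2** — `<path>` regular polygon, stroke `#ff0000` → cut (S968, F1359). Machine vertices: (96.582,86.726) → (102.225,96.430) → (113.331,98.068) → (121.535,90.407) → (120.662,79.216) → (111.367,72.922) → (100.651,76.264) → (96.582,86.726). Closed: final G1 returns to the first vertex.

**Shape 3** — `<path>` cubic bezier, stroke `#ff00ff` → engrave (S318, F4341). Control points (SVG): P0=(114.304,120.236), P1=(93.766,115.290), P2=(54.528,33.058), P3=(51.321,51.030); sampled at t=k/5. Machine vertices: (114.304,47.754) → (100.175,58.576) → (84.185,79.427) → (68.961,101.788) → (57.131,117.139) → (51.321,116.960). Open path.

**Shape 4** — `<rect>` rectangle, stroke `#ff0000` → cut (S968, F1359). Machine vertices: (31.481,109.970) → (76.952,109.970) → (76.952,70.275) → (31.481,70.275) → (31.481,109.970). Closed: final G1 returns to the first vertex.

**Shape 5** — `<polygon>` regular polygon, stroke `#ff0000` → cut (S968, F1359). Machine vertices: (175.235,154.659) → (185.158,132.262) → (170.723,112.470) → (146.365,115.075) → (136.442,137.472) → (150.877,157.264) → (175.235,154.659). Closed: final G1 returns to the first vertex.

**Shape 6** — `<rect>` rectangle, stroke `#ff0000` → cut (S968, F1359). Machine vertices: (41.659,149.397) → (105.523,149.397) → (105.523,128.948) → (41.659,128.948) → (41.659,149.397). Closed: final G1 returns to the first vertex.

G21
G90
G0 X144.533 Y46.554
M3 S318
G1 X158.421 Y38.209 F4341
G1 X169.558 Y32.027 F4341
G1 X177.945 Y28.006 F4341
G1 X183.582 Y26.149 F4341
G1 X186.469 Y26.453 F4341
M5
G0 X96.582 Y86.726
M3 S968
G1 X102.225 Y96.430 F1359
G1 X113.331 Y98.068 F1359
G1 X121.535 Y90.407 F1359
G1 X120.662 Y79.216 F1359
G1 X111.367 Y72.922 F1359
G1 X100.651 Y76.264 F1359
G1 X96.582 Y86.726 F1359
M5
G0 X114.304 Y47.754
M3 S318
G1 X100.175 Y58.576 F4341
G1 X84.185 Y79.427 F4341
G1 X68.961 Y101.788 F4341
G1 X57.131 Y117.139 F4341
G1 X51.321 Y116.960 F4341
M5
G0 X31.481 Y109.970
M3 S968
G1 X76.952 Y109.970 F1359
G1 X76.952 Y70.275 F1359
G1 X31.481 Y70.275 F1359
G1 X31.481 Y109.970 F1359
M5
G0 X175.235 Y154.659
M3 S968
G1 X185.158 Y132.262 F1359
G1 X170.723 Y112.470 F1359
G1 X146.365 Y115.075 F1359
G1 X136.442 Y137.472 F1359
G1 X150.877 Y157.264 F1359
G1 X175.235 Y154.659 F1359
M5
G0 X41.659 Y149.397
M3 S968
G1 X105.523 Y149.397 F1359
G1 X105.523 Y128.948 F1359
G1 X41.659 Y128.948 F1359
G1 X41.659 Y149.397 F1359
M5
G0 X0.000 Y0.000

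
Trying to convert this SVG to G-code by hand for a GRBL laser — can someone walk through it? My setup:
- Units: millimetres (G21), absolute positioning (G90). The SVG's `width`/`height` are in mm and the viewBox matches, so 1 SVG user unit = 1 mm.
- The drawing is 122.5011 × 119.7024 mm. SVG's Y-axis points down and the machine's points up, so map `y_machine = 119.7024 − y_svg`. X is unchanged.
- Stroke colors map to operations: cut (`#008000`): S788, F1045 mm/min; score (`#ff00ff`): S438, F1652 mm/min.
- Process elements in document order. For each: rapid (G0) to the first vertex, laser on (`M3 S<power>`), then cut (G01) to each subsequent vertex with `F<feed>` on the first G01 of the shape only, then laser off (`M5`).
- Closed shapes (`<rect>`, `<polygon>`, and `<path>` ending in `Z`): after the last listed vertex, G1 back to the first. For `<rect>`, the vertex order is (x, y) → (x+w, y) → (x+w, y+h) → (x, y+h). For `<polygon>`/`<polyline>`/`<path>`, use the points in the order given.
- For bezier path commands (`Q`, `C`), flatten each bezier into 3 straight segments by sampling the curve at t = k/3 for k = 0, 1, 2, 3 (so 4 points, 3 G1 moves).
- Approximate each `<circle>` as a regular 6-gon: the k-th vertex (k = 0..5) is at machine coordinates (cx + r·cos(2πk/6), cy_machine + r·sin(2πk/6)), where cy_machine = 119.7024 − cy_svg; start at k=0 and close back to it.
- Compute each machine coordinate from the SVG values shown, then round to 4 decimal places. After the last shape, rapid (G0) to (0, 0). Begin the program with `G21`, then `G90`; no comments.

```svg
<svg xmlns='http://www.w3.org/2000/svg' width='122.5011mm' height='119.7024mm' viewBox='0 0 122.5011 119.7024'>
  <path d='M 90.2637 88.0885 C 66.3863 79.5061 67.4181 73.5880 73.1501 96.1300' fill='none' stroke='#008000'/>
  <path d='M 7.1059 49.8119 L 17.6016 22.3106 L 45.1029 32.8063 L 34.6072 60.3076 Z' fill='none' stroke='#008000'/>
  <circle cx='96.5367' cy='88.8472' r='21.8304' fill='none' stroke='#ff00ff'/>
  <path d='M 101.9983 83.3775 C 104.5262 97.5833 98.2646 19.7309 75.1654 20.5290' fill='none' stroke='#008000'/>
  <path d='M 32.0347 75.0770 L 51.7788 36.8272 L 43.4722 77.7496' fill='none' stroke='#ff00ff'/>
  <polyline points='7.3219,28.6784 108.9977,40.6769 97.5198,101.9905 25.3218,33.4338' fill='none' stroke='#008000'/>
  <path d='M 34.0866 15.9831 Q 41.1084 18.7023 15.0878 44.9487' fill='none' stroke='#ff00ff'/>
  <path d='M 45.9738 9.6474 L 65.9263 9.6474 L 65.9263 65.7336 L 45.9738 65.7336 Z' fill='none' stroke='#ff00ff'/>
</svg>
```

viewBox `0 0 122.5011 119.7024` with mm width/height → 1 unit = 1 mm. Flip: y_m = 119.7024 − y_svg.

**Shape 1** — `<path>` cubic bezier, stroke `#008000` → cut (S788, F1045). Control points (SVG): P0=(90.2637,88.0885), P1=(66.3863,79.5061), P2=(67.4181,73.5880), P3=(73.1501,96.1300); sampled at t=k/3. Machine vertices: (90.2637,31.6139) → (73.9409,38.3528) → (69.7333,37.5831) → (73.1501,23.5724). Open path.

**Shape 2** — `<path>` regular polygon, stroke `#008000` → cut (S788, F1045). Machine vertices: (7.1059,69.8905) → (17.6016,97.3918) → (45.1029,86.8961) → (34.6072,59.3948) → (7.1059,69.8905). Closed: final G1 returns to the first vertex.

**Shape 3** — `<circle>` circle, stroke `#ff00ff` → score (S438, F1652). Machine vertices: (118.3671,30.8552) → (107.4519,49.7609) → (85.6215,49.7609) → (74.7063,30.8552) → (85.6215,11.9495) → (107.4519,11.9495) → (118.3671,30.8552). Closed: final G1 returns to the first vertex.

**Shape 4** — `<path>` cubic bezier, stroke `#008000` → cut (S788, F1045). Control points (SVG): P0=(101.9983,83.3775), P1=(104.5262,97.5833), P2=(98.2646,19.7309), P3=(75.1654,20.5290); sampled at t=k/3. Machine vertices: (101.9983,36.3249) → (101.2983,46.4826) → (92.9501,80.0772) → (75.1654,99.1734). Open path.

**Shape 5** — `<path>` open polyline, stroke `#ff00ff` → score (S438, F1652). Machine vertices: (32.0347,44.6254) → (51.7788,82.8752) → (43.4722,41.9528). Open path.

**Shape 6** — `<polyline>` open polyline, stroke `#008000` → cut (S788, F1045). Machine vertices: (7.3219,91.0240) → (108.9977,79.0255) → (97.5198,17.7119) → (25.3218,86.2686). Open path.

**Shape 7** — `<path>` quadratic bezier, stroke `#ff00ff` → score (S438, F1652). Control points (SVG): P0=(34.0866,15.9831), P1=(41.1084,18.7023), P2=(15.0878,44.9487); sampled at t=k/3. Machine vertices: (34.0866,103.7193) → (35.0964,99.2924) → (28.7635,89.6372) → (15.0878,74.7537). Open path.

**Shape 8** — `<path>` rectangle, stroke `#ff00ff` → score (S438, F1652). Machine vertices: (45.9738,110.0550) → (65.9263,110.0550) → (65.9263,53.9688) → (45.9738,53.9688) → (45.9738,110.0550). Closed: final G1 returns to the first vertex.

G21
G90
G0 X90.2637 Y31.6139
M3 S788
G01 X73.9409 Y38.3528 F1045
G01 X69.7333 Y37.5831
G01 X73.1501 Y23.5724
M5
G0 X7.1059 Y69.8905
M3 S788
G01 X17.6016 Y97.3918 F1045
G01 X45.1029 Y86.8961
G01 X34.6072 Y59.3948
G01 X7.1059 Y69.8905
M5
G0 X118.3671 Y30.8552
M3 S438
G01 X107.4519 Y49.7609 F1652
G01 X85.6215 Y49.7609
G01 X74.7063 Y30.8552
G01 X85.6215 Y11.9495
G01 X107.4519 Y11.9495
G01 X118.3671 Y30.8552
M5
G0 X101.9983 Y36.3249
M3 S788
G01 X101.2983 Y46.4826 F1045
G01 X92.9501 Y80.0772
G01 X75.1654 Y99.1734
M5
G0 X32.0347 Y44.6254
M3 S438
G01 X51.7788 Y82.8752 F1652
G01 X43.4722 Y41.9528
M5
G0 X7.3219 Y91.0240
M3 S788
G01 X108.9977 Y79.0255 F1045
G01 X97.5198 Y17.7119
G01 X25.3218 Y86.2686
M5
G0 X34.0866 Y103.7193
M3 S438
G01 X35.0964 Y99.2924 F1652
G01 X28.7635 Y89.6372
G01 X15.0878 Y74.7537
M5
G0 X45.9738 Y110.0550
M3 S438
G01 X65.9263 Y110.0550 F1652
G01 X65.9263 Y53.9688
G01 X45.9738 Y53.9688
G01 X45.9738 Y110.0550
M5
G0 X0.0000 Y0.0000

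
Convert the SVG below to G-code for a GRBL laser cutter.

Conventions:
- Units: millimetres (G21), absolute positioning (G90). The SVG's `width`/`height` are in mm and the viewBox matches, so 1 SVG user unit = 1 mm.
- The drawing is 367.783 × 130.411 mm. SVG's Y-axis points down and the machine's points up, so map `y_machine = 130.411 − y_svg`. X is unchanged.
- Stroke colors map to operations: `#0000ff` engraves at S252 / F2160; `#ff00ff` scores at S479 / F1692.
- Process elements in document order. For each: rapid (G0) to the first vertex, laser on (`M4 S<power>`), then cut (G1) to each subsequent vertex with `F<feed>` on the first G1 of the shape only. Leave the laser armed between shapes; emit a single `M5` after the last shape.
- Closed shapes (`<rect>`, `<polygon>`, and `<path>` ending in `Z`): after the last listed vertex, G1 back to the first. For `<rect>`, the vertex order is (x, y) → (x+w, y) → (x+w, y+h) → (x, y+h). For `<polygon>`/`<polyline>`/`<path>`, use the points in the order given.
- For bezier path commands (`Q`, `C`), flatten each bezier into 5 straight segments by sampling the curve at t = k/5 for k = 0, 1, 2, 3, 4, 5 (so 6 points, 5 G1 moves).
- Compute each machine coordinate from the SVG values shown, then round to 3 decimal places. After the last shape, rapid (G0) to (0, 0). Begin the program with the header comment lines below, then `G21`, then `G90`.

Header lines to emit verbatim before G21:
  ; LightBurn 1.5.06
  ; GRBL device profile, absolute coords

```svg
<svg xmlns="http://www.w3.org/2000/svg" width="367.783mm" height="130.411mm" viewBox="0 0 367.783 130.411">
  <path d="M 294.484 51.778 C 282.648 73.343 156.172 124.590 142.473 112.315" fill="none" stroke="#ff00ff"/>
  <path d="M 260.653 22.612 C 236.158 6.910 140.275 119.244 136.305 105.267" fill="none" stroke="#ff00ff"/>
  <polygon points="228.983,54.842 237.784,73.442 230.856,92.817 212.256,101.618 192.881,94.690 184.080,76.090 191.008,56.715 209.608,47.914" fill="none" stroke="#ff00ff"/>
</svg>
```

1 u = 1 mm; y_m = 130.411 − y.

[1] `<path>` cubic bezier, #ff00ff→score S479 F1692: (294.484,78.633) → (275.445,62.878) → (239.808,44.473) → (198.490,27.892) → (162.406,17.608) → (142.473,18.096)

[2] `<path>` cubic bezier, #ff00ff→score S479 F1692: (260.653,107.799) → (238.696,103.891) → (207.444,81.462) → (174.736,52.723) → (148.410,29.880) → (136.305,25.144)

[3] `<polygon>` regular polygon, #ff00ff→score S479 F1692: (228.983,75.569) → (237.784,56.969) → (230.856,37.594) → (212.256,28.793) → (192.881,35.721) → (184.080,54.321) → (191.008,73.696) → (209.608,82.497) → (228.983,75.569) (closed)

; LightBurn 1.5.06
; GRBL device profile, absolute coords
G21
G90
G0 X294.484 Y78.633
M4 S479
G1 X275.445 Y62.878 F1692
G1 X239.808 Y44.473
G1 X198.490 Y27.892
G1 X162.406 Y17.608
G1 X142.473 Y18.096
G0 X260.653 Y107.799
M4 S479
G1 X238.696 Y103.891 F1692
G1 X207.444 Y81.462
G1 X174.736 Y52.723
G1 X148.410 Y29.880
G1 X136.305 Y25.144
G0 X228.983 Y75.569
M4 S479
G1 X237.784 Y56.969 F1692
G1 X230.856 Y37.594
G1 X212.256 Y28.793
G1 X192.881 Y35.721
G1 X184.080 Y54.321
G1 X191.008 Y73.696
G1 X209.608 Y82.497
G1 X228.983 Y75.569
M5
G0 X0.000 Y0.000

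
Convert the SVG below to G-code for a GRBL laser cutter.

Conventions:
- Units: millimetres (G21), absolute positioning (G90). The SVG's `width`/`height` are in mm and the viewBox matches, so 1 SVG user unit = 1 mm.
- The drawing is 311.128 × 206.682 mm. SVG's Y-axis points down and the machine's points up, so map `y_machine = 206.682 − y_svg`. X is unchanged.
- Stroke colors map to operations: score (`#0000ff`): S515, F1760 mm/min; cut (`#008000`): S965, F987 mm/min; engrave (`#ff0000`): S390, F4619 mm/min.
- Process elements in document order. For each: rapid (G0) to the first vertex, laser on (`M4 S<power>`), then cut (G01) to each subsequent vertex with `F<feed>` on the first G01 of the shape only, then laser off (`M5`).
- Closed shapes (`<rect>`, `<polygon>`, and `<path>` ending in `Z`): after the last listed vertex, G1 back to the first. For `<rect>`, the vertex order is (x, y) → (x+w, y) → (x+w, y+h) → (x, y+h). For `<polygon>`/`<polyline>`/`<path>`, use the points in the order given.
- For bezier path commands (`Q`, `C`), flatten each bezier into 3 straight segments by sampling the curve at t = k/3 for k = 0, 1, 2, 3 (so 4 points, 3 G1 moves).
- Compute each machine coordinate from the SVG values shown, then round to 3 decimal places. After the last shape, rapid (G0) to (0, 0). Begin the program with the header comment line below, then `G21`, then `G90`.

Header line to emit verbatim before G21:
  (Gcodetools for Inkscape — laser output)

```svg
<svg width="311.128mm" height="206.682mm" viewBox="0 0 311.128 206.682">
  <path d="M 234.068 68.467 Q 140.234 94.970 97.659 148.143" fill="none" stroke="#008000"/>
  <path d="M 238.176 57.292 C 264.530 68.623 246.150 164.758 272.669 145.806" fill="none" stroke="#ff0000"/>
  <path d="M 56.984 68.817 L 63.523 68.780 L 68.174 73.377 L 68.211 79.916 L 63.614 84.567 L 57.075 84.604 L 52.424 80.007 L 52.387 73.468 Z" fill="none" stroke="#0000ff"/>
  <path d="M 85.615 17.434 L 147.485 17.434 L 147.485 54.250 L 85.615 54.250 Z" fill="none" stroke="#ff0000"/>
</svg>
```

(Gcodetools for Inkscape — laser output)
G21
G90
G0 X234.068 Y138.215
M4 S965
G01 X177.207 Y117.583 F987
G01 X131.738 Y91.024
G01 X97.659 Y58.539
M5
G0 X238.176 Y149.390
M4 S390
G01 X252.938 Y117.194 F4619
G01 X257.797 Y72.883
G01 X272.669 Y60.876
M5
G0 X56.984 Y137.865
M4 S515
G01 X63.523 Y137.902 F1760
G01 X68.174 Y133.305
G01 X68.211 Y126.766
G01 X63.614 Y122.115
G01 X57.075 Y122.078
G01 X52.424 Y126.675
G01 X52.387 Y133.214
G01 X56.984 Y137.865
M5
G0 X85.615 Y189.248
M4 S390
G01 X147.485 Y189.248 F4619
G01 X147.485 Y152.432
G01 X85.615 Y152.432
G01 X85.615 Y189.248
M5
G0 X0.000 Y0.000

1 u = 1 mm; y_m = 206.682 − y.

[1] `<path>` quadratic bezier, #008000→cut S965 F987: (234.068,138.215) → (177.207,117.583) → (131.738,91.024) → (97.659,58.539)

[2] `<path>` cubic bezier, #ff0000→engrave S390 F4619: (238.176,149.390) → (252.938,117.194) → (257.797,72.883) → (272.669,60.876)

[3] `<path>` regular polygon, #0000ff→score S515 F1760: (56.984,137.865) → (63.523,137.902) → (68.174,133.305) → (68.211,126.766) → (63.614,122.115) → (57.075,122.078) → (52.424,126.675) → (52.387,133.214) → (56.984,137.865) (closed)

[4] `<path>` rectangle, #ff0000→engrave S390 F4619: (85.615,189.248) → (147.485,189.248) → (147.485,152.432) → (85.615,152.432) → (85.615,189.248) (closed)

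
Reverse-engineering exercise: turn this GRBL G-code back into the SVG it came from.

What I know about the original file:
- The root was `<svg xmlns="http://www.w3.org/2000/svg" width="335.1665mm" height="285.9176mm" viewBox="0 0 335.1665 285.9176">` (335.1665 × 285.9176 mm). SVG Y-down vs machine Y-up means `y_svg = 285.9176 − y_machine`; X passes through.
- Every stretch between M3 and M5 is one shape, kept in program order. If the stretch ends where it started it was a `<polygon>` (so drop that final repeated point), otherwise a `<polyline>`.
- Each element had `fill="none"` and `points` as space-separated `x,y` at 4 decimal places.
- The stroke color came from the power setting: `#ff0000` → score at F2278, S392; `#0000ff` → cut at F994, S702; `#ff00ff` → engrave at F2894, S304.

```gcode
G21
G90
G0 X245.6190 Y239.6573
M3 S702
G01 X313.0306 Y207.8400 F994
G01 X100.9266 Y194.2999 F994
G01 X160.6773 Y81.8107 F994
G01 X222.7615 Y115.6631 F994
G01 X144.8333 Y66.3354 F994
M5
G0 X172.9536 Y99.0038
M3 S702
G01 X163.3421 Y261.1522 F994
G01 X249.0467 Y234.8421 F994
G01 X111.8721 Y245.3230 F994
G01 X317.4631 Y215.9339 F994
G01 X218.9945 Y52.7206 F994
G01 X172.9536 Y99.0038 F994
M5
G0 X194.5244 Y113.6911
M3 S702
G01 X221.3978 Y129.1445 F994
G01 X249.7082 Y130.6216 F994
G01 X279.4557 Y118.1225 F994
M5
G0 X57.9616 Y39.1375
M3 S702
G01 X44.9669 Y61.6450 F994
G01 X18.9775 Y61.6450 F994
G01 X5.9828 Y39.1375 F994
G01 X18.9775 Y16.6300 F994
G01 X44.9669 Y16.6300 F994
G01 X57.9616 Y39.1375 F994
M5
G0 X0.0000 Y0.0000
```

y_svg = 285.9176 − y_m. Every run uses S702, so all elements get stroke `#0000ff` (cut).

[1] open run; points: 245.6190,46.2603 313.0306,78.0776 100.9266,91.6177 160.6773,204.1069 222.7615,170.2545 144.8333,219.5822

[2] closed run; points: 172.9536,186.9138 163.3421,24.7654 249.0467,51.0755 111.8721,40.5946 317.4631,69.9837 218.9945,233.1970

[3] open run; points: 194.5244,172.2265 221.3978,156.7731 249.7082,155.2960 279.4557,167.7951

[4] closed run; points: 57.9616,246.7801 44.9669,224.2726 18.9775,224.2726 5.9828,246.7801 18.9775,269.2876 44.9669,269.2876

<svg xmlns="http://www.w3.org/2000/svg" width="335.1665mm" height="285.9176mm" viewBox="0 0 335.1665 285.9176">
  <polyline points="245.6190,46.2603 313.0306,78.0776 100.9266,91.6177 160.6773,204.1069 222.7615,170.2545 144.8333,219.5822" fill="none" stroke="#0000ff"/>
  <polygon points="172.9536,186.9138 163.3421,24.7654 249.0467,51.0755 111.8721,40.5946 317.4631,69.9837 218.9945,233.1970" fill="none" stroke="#0000ff"/>
  <polyline points="194.5244,172.2265 221.3978,156.7731 249.7082,155.2960 279.4557,167.7951" fill="none" stroke="#0000ff"/>
  <polygon points="57.9616,246.7801 44.9669,224.2726 18.9775,224.2726 5.9828,246.7801 18.9775,269.2876 44.9669,269.2876" fill="none" stroke="#0000ff"/>
</svg>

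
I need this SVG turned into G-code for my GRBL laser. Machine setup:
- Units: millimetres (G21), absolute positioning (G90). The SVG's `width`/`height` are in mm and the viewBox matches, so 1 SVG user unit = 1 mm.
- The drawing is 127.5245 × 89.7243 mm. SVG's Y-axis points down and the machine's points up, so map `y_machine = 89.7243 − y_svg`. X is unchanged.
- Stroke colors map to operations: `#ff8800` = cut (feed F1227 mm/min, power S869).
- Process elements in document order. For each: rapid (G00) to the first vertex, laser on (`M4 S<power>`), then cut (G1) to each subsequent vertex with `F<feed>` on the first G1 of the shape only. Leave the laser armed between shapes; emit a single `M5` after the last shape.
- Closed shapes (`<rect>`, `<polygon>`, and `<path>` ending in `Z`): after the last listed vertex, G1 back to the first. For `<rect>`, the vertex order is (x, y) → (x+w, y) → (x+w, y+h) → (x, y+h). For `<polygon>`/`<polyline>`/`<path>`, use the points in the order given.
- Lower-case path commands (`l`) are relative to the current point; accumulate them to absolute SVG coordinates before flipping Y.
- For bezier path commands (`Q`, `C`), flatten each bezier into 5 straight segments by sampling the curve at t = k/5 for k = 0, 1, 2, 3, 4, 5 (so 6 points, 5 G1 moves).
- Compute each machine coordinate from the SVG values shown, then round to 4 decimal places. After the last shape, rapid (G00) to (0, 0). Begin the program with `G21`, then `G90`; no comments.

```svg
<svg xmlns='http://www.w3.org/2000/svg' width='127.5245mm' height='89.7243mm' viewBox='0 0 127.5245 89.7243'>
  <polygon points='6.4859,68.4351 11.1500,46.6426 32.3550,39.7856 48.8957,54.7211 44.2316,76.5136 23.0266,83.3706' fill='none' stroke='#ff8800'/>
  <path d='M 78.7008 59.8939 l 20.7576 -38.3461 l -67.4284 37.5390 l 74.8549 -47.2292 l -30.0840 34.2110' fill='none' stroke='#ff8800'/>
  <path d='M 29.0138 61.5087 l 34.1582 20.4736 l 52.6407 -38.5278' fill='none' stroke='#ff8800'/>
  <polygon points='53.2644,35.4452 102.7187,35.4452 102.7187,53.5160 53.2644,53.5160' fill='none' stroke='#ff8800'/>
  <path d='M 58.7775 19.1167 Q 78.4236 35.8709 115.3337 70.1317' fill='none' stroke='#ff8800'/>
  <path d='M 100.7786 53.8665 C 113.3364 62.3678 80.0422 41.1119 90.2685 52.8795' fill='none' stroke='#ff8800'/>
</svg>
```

G21
G90
G00 X6.4859 Y21.2892
M4 S869
G1 X11.1500 Y43.0817 F1227
G1 X32.3550 Y49.9387
G1 X48.8957 Y35.0032
G1 X44.2316 Y13.2107
G1 X23.0266 Y6.3537
G1 X6.4859 Y21.2892
G00 X78.7008 Y29.8304
M4 S869
G1 X99.4584 Y68.1765 F1227
G1 X32.0300 Y30.6375
G1 X106.8849 Y77.8667
G1 X76.8009 Y43.6557
G00 X29.0138 Y28.2156
M4 S869
G1 X63.1720 Y7.7420 F1227
G1 X115.8127 Y46.2698
G00 X53.2644 Y54.2791
M4 S869
G1 X102.7187 Y54.2791 F1227
G1 X102.7187 Y36.2083
G1 X53.2644 Y36.2083
G1 X53.2644 Y54.2791
G00 X58.7775 Y70.6076
M4 S869
G1 X67.3265 Y63.2057 F1227
G1 X77.2566 Y54.4032
G1 X88.5679 Y44.2002
G1 X101.2602 Y32.5967
G1 X115.3337 Y19.5926
G00 X100.7786 Y35.8578
M4 S869
G1 X103.5260 Y33.8256 F1227
G1 X99.5588 Y35.9217
G1 X93.1669 Y39.1326
G1 X88.6402 Y40.4448
G1 X90.2685 Y36.8448
M5
G00 X0.0000 Y0.0000

viewBox `0 0 127.5245 89.7243` with mm width/height → 1 unit = 1 mm. Flip: y_m = 89.7243 − y_svg.

**Shape 1** — `<polygon>` regular polygon, stroke `#ff8800` → cut (S869, F1227). Machine vertices: (6.4859,21.2892) → (11.1500,43.0817) → (32.3550,49.9387) → (48.8957,35.0032) → (44.2316,13.2107) → (23.0266,6.3537) → (6.4859,21.2892). Closed: final G1 returns to the first vertex.

**Shape 2** — `<path>` open polyline, stroke `#ff8800` → cut (S869, F1227). Machine vertices: (78.7008,29.8304) → (99.4584,68.1765) → (32.0300,30.6375) → (106.8849,77.8667) → (76.8009,43.6557). Open path.

**Shape 3** — `<path>` open polyline, stroke `#ff8800` → cut (S869, F1227). Machine vertices: (29.0138,28.2156) → (63.1720,7.7420) → (115.8127,46.2698). Open path.

**Shape 4** — `<polygon>` rectangle, stroke `#ff8800` → cut (S869, F1227). Machine vertices: (53.2644,54.2791) → (102.7187,54.2791) → (102.7187,36.2083) → (53.2644,36.2083) → (53.2644,54.2791). Closed: final G1 returns to the first vertex.

**Shape 5** — `<path>` quadratic bezier, stroke `#ff8800` → cut (S869, F1227). Control points (SVG): P0=(58.7775,19.1167), P1=(78.4236,35.8709), P2=(115.3337,70.1317); sampled at t=k/5. Machine vertices: (58.7775,70.6076) → (67.3265,63.2057) → (77.2566,54.4032) → (88.5679,44.2002) → (101.2602,32.5967) → (115.3337,19.5926). Open path.

**Shape 6** — `<path>` cubic bezier, stroke `#ff8800` → cut (S869, F1227). Control points (SVG): P0=(100.7786,53.8665), P1=(113.3364,62.3678), P2=(80.0422,41.1119), P3=(90.2685,52.8795); sampled at t=k/5. Machine vertices: (100.7786,35.8578) → (103.5260,33.8256) → (99.5588,35.9217) → (93.1669,39.1326) → (88.6402,40.4448) → (90.2685,36.8448). Open path.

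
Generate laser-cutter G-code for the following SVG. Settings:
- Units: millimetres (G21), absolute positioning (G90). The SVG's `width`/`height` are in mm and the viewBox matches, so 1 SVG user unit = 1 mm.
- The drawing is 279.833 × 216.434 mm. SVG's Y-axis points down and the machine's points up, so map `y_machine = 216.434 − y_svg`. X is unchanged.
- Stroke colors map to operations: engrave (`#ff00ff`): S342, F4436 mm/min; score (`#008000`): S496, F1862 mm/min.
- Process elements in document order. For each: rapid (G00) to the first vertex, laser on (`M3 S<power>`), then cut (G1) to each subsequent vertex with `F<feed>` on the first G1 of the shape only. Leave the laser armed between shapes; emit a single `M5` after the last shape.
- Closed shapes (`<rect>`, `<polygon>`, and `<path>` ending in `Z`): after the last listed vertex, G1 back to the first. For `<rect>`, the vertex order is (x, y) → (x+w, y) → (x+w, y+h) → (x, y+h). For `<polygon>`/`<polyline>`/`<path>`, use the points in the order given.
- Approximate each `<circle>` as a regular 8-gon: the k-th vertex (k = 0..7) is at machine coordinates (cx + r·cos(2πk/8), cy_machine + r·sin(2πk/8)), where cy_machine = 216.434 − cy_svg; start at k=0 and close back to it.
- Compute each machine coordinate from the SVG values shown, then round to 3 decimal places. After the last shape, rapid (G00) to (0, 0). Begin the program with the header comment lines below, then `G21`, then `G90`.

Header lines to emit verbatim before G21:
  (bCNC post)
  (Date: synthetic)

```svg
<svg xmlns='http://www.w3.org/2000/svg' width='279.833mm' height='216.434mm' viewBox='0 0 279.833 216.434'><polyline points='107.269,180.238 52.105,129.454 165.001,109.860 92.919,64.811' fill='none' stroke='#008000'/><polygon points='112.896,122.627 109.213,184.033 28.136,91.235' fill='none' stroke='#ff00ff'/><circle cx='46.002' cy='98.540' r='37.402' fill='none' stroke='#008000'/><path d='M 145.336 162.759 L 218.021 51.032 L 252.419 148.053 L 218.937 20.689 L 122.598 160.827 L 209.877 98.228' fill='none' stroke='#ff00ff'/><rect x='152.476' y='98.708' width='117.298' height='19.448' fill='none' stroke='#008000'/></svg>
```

Since the viewBox matches the mm dimensions, user units are millimetres directly. The only transform is the Y-flip y_m = 216.434 − y_svg.

Shape 1 is a open polyline drawn with `<polyline>`. Its stroke #008000 means score at S496, F1862. After flipping Y the toolpath is (107.269,36.196) → (52.105,86.980) → (165.001,106.574) → (92.919,151.623).

Shape 2 is a closed polygon drawn with `<polygon>`. Its stroke #ff00ff means engrave at S342, F4436. After flipping Y the toolpath is (112.896,93.807) → (109.213,32.401) → (28.136,125.199) → (112.896,93.807), returning to the start.

Shape 3 is a circle drawn with `<circle>`. Its stroke #008000 means score at S496, F1862. After flipping Y the toolpath is (83.404,117.894) → (72.449,144.341) → (46.002,155.296) → (19.555,144.341) → (8.600,117.894) → (19.555,91.447) → (46.002,80.492) → (72.449,91.447) → (83.404,117.894), returning to the start.

Shape 4 is a open polyline drawn with `<path>`. Its stroke #ff00ff means engrave at S342, F4436. After flipping Y the toolpath is (145.336,53.675) → (218.021,165.402) → (252.419,68.381) → (218.937,195.745) → (122.598,55.607) → (209.877,118.206).

Shape 5 is a rectangle drawn with `<rect>`. Its stroke #008000 means score at S496, F1862. After flipping Y the toolpath is (152.476,117.726) → (269.774,117.726) → (269.774,98.278) → (152.476,98.278) → (152.476,117.726), returning to the start.

(bCNC post)
(Date: synthetic)
G21
G90
G00 X107.269 Y36.196
M3 S496
G1 X52.105 Y86.980 F1862
G1 X165.001 Y106.574
G1 X92.919 Y151.623
G00 X112.896 Y93.807
M3 S342
G1 X109.213 Y32.401 F4436
G1 X28.136 Y125.199
G1 X112.896 Y93.807
G00 X83.404 Y117.894
M3 S496
G1 X72.449 Y144.341 F1862
G1 X46.002 Y155.296
G1 X19.555 Y144.341
G1 X8.600 Y117.894
G1 X19.555 Y91.447
G1 X46.002 Y80.492
G1 X72.449 Y91.447
G1 X83.404 Y117.894
G00 X145.336 Y53.675
M3 S342
G1 X218.021 Y165.402 F4436
G1 X252.419 Y68.381
G1 X218.937 Y195.745
G1 X122.598 Y55.607
G1 X209.877 Y118.206
G00 X152.476 Y117.726
M3 S496
G1 X269.774 Y117.726 F1862
G1 X269.774 Y98.278
G1 X152.476 Y98.278
G1 X152.476 Y117.726
M5
G00 X0.000 Y0.000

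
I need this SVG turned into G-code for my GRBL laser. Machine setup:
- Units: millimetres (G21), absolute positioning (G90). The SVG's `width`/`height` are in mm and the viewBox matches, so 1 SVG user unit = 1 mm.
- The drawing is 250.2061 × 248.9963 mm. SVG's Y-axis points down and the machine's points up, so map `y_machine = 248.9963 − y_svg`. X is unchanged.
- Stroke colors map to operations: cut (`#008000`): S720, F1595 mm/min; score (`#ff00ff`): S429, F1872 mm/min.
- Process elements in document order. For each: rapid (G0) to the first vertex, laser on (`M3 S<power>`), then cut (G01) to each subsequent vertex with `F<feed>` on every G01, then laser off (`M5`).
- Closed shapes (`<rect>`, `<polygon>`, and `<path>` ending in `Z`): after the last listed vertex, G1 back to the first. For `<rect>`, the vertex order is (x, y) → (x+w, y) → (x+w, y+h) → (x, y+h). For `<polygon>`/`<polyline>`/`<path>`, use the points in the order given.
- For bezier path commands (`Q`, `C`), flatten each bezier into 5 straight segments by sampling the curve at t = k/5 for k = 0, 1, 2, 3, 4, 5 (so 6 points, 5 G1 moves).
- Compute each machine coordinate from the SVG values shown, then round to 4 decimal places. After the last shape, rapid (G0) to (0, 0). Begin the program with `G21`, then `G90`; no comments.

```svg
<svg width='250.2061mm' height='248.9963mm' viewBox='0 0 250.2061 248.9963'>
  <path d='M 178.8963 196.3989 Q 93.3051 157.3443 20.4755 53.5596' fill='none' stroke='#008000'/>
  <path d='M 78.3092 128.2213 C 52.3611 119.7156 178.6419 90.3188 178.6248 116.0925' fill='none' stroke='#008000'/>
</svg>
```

G21
G90
G0 X178.8963 Y52.5974
M3 S720
G01 X145.1703 Y70.8084 F1595
G01 X112.4652 Y94.1979 F1595
G01 X80.7810 Y122.7658 F1595
G01 X50.1178 Y156.5120 F1595
G01 X20.4755 Y195.4367 F1595
M5
G0 X78.3092 Y120.7750
M3 S720
G01 X78.7796 Y127.7769 F1595
G01 X102.4156 Y136.1416 F1595
G01 X135.8480 Y142.2183 F1595
G01 X165.7075 Y142.3561 F1595
G01 X178.6248 Y132.9038 F1595
M5
G0 X0.0000 Y0.0000

1 u = 1 mm; y_m = 248.9963 − y.

[1] `<path>` quadratic bezier, #008000→cut S720 F1595: (178.8963,52.5974) → (145.1703,70.8084) → (112.4652,94.1979) → (80.7810,122.7658) → (50.1178,156.5120) → (20.4755,195.4367)

[2] `<path>` cubic bezier, #008000→cut S720 F1595: (78.3092,120.7750) → (78.7796,127.7769) → (102.4156,136.1416) → (135.8480,142.2183) → (165.7075,142.3561) → (178.6248,132.9038)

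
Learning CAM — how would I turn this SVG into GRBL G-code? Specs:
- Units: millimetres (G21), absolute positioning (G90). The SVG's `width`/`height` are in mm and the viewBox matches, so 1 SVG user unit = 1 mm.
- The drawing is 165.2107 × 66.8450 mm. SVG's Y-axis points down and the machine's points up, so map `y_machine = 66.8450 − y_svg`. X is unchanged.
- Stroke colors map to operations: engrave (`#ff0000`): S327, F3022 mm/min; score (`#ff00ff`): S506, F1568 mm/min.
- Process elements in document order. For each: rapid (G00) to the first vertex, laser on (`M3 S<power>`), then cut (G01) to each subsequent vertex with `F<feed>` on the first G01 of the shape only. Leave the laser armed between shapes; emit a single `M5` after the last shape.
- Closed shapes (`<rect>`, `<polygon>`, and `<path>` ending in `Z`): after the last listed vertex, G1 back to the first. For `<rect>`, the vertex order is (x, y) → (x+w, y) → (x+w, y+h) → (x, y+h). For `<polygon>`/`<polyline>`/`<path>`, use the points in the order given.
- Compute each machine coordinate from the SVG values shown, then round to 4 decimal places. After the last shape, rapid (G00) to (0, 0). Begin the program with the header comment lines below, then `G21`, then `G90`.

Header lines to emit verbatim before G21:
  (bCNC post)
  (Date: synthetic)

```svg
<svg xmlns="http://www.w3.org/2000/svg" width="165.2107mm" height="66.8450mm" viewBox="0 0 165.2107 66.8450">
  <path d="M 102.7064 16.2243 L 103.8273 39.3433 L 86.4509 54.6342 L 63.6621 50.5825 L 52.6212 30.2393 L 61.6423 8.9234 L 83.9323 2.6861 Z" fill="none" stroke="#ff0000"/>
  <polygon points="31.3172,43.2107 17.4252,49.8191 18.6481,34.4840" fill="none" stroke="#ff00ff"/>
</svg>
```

Since the viewBox matches the mm dimensions, user units are millimetres directly. The only transform is the Y-flip y_m = 66.8450 − y_svg.

Shape 1 is a regular polygon drawn with `<path>`. Its stroke #ff0000 means engrave at S327, F3022. After flipping Y the toolpath is (102.7064,50.6207) → (103.8273,27.5017) → (86.4509,12.2108) → (63.6621,16.2625) → (52.6212,36.6057) → (61.6423,57.9216) → (83.9323,64.1589) → (102.7064,50.6207), returning to the start.

Shape 2 is a regular polygon drawn with `<polygon>`. Its stroke #ff00ff means score at S506, F1568. After flipping Y the toolpath is (31.3172,23.6343) → (17.4252,17.0259) → (18.6481,32.3610) → (31.3172,23.6343), returning to the start.

(bCNC post)
(Date: synthetic)
G21
G90
G00 X102.7064 Y50.6207
M3 S327
G01 X103.8273 Y27.5017 F3022
G01 X86.4509 Y12.2108
G01 X63.6621 Y16.2625
G01 X52.6212 Y36.6057
G01 X61.6423 Y57.9216
G01 X83.9323 Y64.1589
G01 X102.7064 Y50.6207
G00 X31.3172 Y23.6343
M3 S506
G01 X17.4252 Y17.0259 F1568
G01 X18.6481 Y32.3610
G01 X31.3172 Y23.6343
M5
G00 X0.0000 Y0.0000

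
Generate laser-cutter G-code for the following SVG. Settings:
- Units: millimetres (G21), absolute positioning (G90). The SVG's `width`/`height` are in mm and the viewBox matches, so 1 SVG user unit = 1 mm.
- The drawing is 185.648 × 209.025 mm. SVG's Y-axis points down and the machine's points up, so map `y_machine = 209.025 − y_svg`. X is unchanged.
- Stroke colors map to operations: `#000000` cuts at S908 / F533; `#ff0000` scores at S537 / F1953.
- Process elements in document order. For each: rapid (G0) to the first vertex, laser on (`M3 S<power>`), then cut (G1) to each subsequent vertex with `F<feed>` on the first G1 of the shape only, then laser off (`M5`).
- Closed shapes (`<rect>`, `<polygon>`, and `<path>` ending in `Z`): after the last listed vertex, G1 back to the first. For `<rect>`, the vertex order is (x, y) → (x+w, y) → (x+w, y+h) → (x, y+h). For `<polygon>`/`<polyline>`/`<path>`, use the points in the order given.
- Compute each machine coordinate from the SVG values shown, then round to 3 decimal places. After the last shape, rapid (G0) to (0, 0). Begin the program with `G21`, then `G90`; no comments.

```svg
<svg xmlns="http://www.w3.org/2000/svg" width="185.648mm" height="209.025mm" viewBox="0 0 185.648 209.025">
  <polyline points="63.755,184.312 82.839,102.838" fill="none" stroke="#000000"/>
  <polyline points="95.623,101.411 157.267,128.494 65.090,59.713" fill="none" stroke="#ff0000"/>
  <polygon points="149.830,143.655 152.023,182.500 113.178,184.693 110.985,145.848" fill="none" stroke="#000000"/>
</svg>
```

G21
G90
G0 X63.755 Y24.713
M3 S908
G1 X82.839 Y106.187 F533
M5
G0 X95.623 Y107.614
M3 S537
G1 X157.267 Y80.531 F1953
G1 X65.090 Y149.312
M5
G0 X149.830 Y65.370
M3 S908
G1 X152.023 Y26.525 F533
G1 X113.178 Y24.332
G1 X110.985 Y63.177
G1 X149.830 Y65.370
M5
G0 X0.000 Y0.000

1 u = 1 mm; y_m = 209.025 − y.

[1] `<polyline>` line segment, #000000→cut S908 F533: (63.755,24.713) → (82.839,106.187)

[2] `<polyline>` open polyline, #ff0000→score S537 F1953: (95.623,107.614) → (157.267,80.531) → (65.090,149.312)

[3] `<polygon>` regular polygon, #000000→cut S908 F533: (149.830,65.370) → (152.023,26.525) → (113.178,24.332) → (110.985,63.177) → (149.830,65.370) (closed)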